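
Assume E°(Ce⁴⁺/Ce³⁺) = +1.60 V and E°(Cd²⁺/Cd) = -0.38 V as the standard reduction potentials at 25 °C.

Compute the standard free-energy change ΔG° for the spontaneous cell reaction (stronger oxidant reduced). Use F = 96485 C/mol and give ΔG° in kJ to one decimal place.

-382.1 kJ

Ce⁴⁺/Ce³⁺ (E° = +1.60 V) is the cathode; Cd²⁺/Cd (E° = -0.38 V) is the anode, so E°cell = +1.98 V.
Balancing electrons gives n = 2 (lcm of 1 and 2).
ΔG° = −nFE° = −(2)(96485)(+1.98) = -382,081 J = -382.1 kJ.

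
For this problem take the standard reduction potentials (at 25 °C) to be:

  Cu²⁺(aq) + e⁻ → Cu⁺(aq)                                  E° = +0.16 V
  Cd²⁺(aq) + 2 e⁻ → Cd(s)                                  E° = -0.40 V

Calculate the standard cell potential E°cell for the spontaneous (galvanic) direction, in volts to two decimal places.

+0.56 V

The Cu²⁺/Cu⁺ couple has the higher reduction potential, so it is the cathode; Cd²⁺/Cd is oxidised at the anode.
E°cell = E°(cathode) − E°(anode) = (+0.16) − (-0.40) = +0.56 V.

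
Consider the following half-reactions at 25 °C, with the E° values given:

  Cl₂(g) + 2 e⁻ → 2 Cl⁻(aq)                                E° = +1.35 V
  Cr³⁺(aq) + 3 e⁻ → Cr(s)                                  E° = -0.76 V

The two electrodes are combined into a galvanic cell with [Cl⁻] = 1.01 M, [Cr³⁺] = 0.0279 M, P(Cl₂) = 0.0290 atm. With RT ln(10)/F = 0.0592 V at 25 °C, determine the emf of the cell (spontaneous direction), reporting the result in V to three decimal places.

+2.095 V

Cl₂/Cl⁻ is the cathode (higher E°), Cr³⁺/Cr the anode: E°cell = +1.35 − (-0.76) = +2.11 V, n = 6.
Overall: 3 Cl₂(g) + 2 Cr(s) → 6 Cl⁻(aq) + 2 Cr³⁺(aq)
Q = [Cl⁻]^6·[Cr³⁺]^2 / (P(Cl₂)^3); log Q = 1.530.
E = E° − (0.0592/n) log Q = +2.11 − (0.0592/6)(1.530) = +2.095 V.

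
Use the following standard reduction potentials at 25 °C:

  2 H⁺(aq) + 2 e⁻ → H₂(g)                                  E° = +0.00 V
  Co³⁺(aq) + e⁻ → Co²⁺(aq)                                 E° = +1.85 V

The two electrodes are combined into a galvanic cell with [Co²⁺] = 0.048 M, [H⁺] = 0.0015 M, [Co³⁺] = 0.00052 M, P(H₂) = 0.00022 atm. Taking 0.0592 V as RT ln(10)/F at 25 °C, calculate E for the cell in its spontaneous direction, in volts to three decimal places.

Co³⁺/Co²⁺ is the cathode (higher E°), H⁺/H₂ the anode: E°cell = +1.85 − (+0.00) = +1.85 V, n = 2.
Overall: 2 Co³⁺(aq) + H₂(g) → 2 Co²⁺(aq) + 2 H⁺(aq)
Q = [Co²⁺]^2·[H⁺]^2 / ([Co³⁺]^2·P(H₂)); log Q = 1.940.
E = E° − (0.0592/n) log Q = +1.85 − (0.0592/2)(1.940) = +1.793 V.

+1.793 V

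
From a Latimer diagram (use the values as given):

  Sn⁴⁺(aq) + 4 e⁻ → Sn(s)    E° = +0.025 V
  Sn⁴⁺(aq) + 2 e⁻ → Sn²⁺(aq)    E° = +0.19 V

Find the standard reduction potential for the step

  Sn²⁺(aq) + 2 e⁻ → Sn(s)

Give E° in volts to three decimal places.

Sequential free energies add, so n₃E°₃ = n₁E°₁ + n₂E°₂.
With n₃ = 4, and the known step contributing 2×(+0.19) V, the unknown satisfies 2·E° = 4×(+0.025) − 2×(+0.19) = -0.280.
E° = -0.280 / 2 = -0.140 V.

-0.140 V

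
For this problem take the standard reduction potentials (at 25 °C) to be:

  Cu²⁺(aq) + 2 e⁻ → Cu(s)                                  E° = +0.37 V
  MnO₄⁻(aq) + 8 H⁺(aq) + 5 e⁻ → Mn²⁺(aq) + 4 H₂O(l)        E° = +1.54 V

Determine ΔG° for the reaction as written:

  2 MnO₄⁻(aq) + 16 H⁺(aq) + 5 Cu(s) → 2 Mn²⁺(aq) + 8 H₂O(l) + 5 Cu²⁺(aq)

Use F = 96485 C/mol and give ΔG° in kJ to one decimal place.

As written, MnO₄⁻/Mn²⁺ is reduced (cathode) and Cu²⁺/Cu is oxidised (anode), so E°cell = (+1.54) − (+0.37) = +1.17 V.
Balancing electrons gives n = 10.
ΔG° = −nFE° = −(10)(96485)(+1.17) = -1,128,874 J = -1128.9 kJ.

-1128.9 kJ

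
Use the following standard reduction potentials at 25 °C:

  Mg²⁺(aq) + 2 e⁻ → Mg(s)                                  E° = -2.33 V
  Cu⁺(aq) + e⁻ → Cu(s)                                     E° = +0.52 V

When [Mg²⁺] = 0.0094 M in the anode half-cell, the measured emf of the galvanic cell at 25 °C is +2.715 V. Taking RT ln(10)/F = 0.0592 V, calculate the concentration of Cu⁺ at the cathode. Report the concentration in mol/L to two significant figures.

Cu⁺/Cu is the cathode, Mg²⁺/Mg the anode: E°cell = +2.85 V, n = 2.
Overall reaction: 2 Cu⁺(aq) + Mg(s) → 2 Cu(s) + Mg²⁺(aq); Q = [Mg²⁺]^1/[Cu⁺]^2.
From E = E° − (0.0592/n) log Q: log Q = (E° − E)·n/0.0592 = (+2.85 − (+2.715))·2/0.0592 = 4.5608.
So 2·log[Cu⁺] = 1·log(0.0094) − log Q = -2.0269 − (4.5608) = -6.5877; log[Cu⁺] = -6.5877 / 2 = -3.2938; [Cu⁺] = 10^(-3.2938) ≈ 0.00051 M.

0.00051 M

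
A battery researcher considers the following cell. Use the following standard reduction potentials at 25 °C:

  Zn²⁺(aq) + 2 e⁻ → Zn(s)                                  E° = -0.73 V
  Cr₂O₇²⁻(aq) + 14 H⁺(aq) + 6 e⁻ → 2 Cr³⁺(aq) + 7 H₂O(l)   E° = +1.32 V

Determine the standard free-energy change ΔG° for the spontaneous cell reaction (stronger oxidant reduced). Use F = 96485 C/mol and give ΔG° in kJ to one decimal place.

-1186.8 kJ

Cr₂O₇²⁻/Cr³⁺ (E° = +1.32 V) is the cathode; Zn²⁺/Zn (E° = -0.73 V) is the anode, so E°cell = +2.05 V.
Balancing electrons gives n = 6 (lcm of 6 and 2).
ΔG° = −nFE° = −(6)(96485)(+2.05) = -1,186,766 J = -1186.8 kJ.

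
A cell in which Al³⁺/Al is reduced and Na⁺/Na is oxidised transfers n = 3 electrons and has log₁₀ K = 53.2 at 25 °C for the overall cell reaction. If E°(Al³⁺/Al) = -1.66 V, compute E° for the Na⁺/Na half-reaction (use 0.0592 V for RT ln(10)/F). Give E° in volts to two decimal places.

E°cell = (0.0592/n)·log K = (0.0592/3)(53.2) = +1.050 V.
Since Al³⁺/Al is the cathode and Na⁺/Na the anode, E°cell = E°(Al³⁺/Al) − E°(Na⁺/Na).
So E°(Na⁺/Na) = E°(Al³⁺/Al) − E°cell = (-1.66) − (+1.050) = -2.71 V.

-2.71 V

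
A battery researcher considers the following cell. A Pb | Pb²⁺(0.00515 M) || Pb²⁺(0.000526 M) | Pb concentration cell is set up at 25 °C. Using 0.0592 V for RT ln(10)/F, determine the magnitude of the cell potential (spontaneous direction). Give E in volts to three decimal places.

+0.029 V

For a concentration cell E°cell = 0. The 0.00515 M side is the cathode (reduction is favoured where [Pb²⁺] is higher).
With n = 2, E = −(0.0592/2) log([Pb²⁺]ₐₙ/[Pb²⁺]꜀ₐₜ) = −(0.0592/2) log(0.000526/0.00515) = −(0.0592/2)(-0.991) = +0.029 V.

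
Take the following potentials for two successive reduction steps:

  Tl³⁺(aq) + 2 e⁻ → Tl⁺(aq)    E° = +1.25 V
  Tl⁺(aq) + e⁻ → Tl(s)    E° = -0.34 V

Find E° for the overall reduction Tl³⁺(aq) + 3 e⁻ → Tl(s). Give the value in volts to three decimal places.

+0.720 V

Since ΔG° = −nFE° is additive over sequential reductions, n₃E°₃ = n₁E°₁ + n₂E°₂.
E°₃ = (2×+1.25 + 1×-0.34) / 3 = (+2.160) / 3 = +0.720 V.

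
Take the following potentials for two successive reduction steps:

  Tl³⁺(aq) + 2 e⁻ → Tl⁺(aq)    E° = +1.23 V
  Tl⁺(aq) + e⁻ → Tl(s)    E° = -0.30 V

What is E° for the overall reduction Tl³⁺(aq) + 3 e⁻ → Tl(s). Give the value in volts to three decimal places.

Standard free energies of sequential steps add: ΔG°₃ = ΔG°₁ + ΔG°₂, so n₃E°₃ = n₁E°₁ + n₂E°₂.
E°₃ = (2×+1.23 + 1×-0.30) / 3 = (+2.160) / 3 = +0.720 V.

+0.720 V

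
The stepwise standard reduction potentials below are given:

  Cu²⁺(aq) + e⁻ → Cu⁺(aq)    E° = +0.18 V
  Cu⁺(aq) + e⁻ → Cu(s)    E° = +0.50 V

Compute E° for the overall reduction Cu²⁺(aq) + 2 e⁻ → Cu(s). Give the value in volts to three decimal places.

Since ΔG° = −nFE° is additive over sequential reductions, n₃E°₃ = n₁E°₁ + n₂E°₂.
E°₃ = (1×+0.18 + 1×+0.50) / 2 = (+0.680) / 2 = +0.340 V.

+0.340 V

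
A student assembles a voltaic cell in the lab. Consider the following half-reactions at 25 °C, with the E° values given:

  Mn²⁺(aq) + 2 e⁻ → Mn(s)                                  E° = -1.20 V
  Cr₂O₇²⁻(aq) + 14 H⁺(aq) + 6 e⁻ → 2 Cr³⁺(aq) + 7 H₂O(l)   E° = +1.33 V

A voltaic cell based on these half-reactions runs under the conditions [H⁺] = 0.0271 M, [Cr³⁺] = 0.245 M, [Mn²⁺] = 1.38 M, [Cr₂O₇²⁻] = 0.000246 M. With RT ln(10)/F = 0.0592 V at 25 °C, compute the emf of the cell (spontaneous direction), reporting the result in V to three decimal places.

+2.286 V

Cr₂O₇²⁻/Cr³⁺ is the cathode (higher E°), Mn²⁺/Mn the anode: E°cell = +1.33 − (-1.20) = +2.53 V, n = 6.
Overall: Cr₂O₇²⁻(aq) + 14 H⁺(aq) + 3 Mn(s) → 2 Cr³⁺(aq) + 7 H₂O(l) + 3 Mn²⁺(aq)
Q = [Cr³⁺]^2·[Mn²⁺]^3 / ([Cr₂O₇²⁻]·[H⁺]^14); log Q = 24.745.
E = E° − (0.0592/n) log Q = +2.53 − (0.0592/6)(24.745) = +2.286 V.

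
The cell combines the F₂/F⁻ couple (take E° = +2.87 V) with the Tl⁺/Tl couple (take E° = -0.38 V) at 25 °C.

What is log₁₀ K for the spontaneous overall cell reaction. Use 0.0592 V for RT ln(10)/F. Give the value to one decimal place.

Cathode: F₂/F⁻; anode: Tl⁺/Tl. E°cell = +3.25 V, n = 2.
log K = nE°cell / 0.0592 = (2)(+3.25) / 0.0592 = 109.8.

109.8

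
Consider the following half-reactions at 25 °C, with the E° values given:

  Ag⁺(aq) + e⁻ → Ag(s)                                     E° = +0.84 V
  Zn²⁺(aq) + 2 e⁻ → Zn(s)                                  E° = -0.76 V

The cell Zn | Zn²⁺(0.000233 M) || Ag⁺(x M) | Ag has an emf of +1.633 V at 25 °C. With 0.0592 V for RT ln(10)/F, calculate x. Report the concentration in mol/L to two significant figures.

Ag⁺/Ag is the cathode, Zn²⁺/Zn the anode: E°cell = +1.60 V, n = 2.
Overall reaction: 2 Ag⁺(aq) + Zn(s) → 2 Ag(s) + Zn²⁺(aq); Q = [Zn²⁺]^1/[Ag⁺]^2.
From E = E° − (0.0592/n) log Q: log Q = (E° − E)·n/0.0592 = (+1.60 − (+1.633))·2/0.0592 = -1.1149.
So 2·log[Ag⁺] = 1·log(0.000233) − log Q = -3.6326 − (-1.1149) = -2.5177; log[Ag⁺] = -2.5177 / 2 = -1.2589; [Ag⁺] = 10^(-1.2589) ≈ 0.055 M.

0.055 M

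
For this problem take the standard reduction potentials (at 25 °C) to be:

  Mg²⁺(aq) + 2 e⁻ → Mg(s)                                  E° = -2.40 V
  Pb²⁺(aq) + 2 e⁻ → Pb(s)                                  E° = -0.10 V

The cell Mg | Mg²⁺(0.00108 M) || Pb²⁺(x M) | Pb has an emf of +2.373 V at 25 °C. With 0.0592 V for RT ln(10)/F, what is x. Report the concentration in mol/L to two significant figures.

Pb²⁺/Pb is the cathode, Mg²⁺/Mg the anode: E°cell = +2.30 V, n = 2.
Overall reaction: Pb²⁺(aq) + Mg(s) → Pb(s) + Mg²⁺(aq); Q = [Mg²⁺]^1/[Pb²⁺]^1.
From E = E° − (0.0592/n) log Q: log Q = (E° − E)·n/0.0592 = (+2.30 − (+2.373))·2/0.0592 = -2.4662.
So 1·log[Pb²⁺] = 1·log(0.00108) − log Q = -2.9666 − (-2.4662) = -0.5004; [Pb²⁺] = 10^(-0.5004) ≈ 0.32 M.

0.32 M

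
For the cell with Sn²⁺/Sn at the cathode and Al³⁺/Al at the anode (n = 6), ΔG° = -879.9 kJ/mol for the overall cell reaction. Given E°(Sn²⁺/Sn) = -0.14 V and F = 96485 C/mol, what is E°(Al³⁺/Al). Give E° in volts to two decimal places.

-1.66 V

E°cell = −ΔG°/(nF) = −(-879.9×10³)/((6)(96485)) = +1.520 V.
Since Sn²⁺/Sn is the cathode and Al³⁺/Al the anode, E°cell = E°(Sn²⁺/Sn) − E°(Al³⁺/Al).
So E°(Al³⁺/Al) = E°(Sn²⁺/Sn) − E°cell = (-0.14) − (+1.520) = -1.66 V.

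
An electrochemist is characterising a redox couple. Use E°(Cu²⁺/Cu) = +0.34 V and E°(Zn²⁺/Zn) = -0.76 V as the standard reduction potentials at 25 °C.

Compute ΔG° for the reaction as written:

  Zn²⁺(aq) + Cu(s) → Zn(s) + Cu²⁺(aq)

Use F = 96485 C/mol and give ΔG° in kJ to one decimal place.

+212.3 kJ

As written, Zn²⁺/Zn is reduced (cathode) and Cu²⁺/Cu is oxidised (anode), so E°cell = (-0.76) − (+0.34) = -1.10 V.
Balancing electrons gives n = 2.
ΔG° = −nFE° = −(2)(96485)(-1.10) = 212,267 J = +212.3 kJ.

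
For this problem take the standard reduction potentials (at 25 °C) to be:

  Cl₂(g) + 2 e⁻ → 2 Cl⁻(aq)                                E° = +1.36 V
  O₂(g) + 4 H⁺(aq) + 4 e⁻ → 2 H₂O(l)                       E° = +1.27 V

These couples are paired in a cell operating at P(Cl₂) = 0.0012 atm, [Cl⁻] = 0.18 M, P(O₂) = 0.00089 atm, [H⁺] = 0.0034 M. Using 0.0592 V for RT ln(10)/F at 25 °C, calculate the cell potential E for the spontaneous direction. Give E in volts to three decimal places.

Cl₂/Cl⁻ is the cathode (higher E°), O₂/H₂O the anode: E°cell = +1.36 − (+1.27) = +0.09 V, n = 4.
Overall: 2 Cl₂(g) + 2 H₂O(l) → 4 Cl⁻(aq) + O₂(g) + 4 H⁺(aq)
Q = [Cl⁻]^4·P(O₂)·[H⁺]^4 / (P(Cl₂)^2); log Q = -10.062.
E = E° − (0.0592/n) log Q = +0.09 − (0.0592/4)(-10.062) = +0.239 V.

+0.239 V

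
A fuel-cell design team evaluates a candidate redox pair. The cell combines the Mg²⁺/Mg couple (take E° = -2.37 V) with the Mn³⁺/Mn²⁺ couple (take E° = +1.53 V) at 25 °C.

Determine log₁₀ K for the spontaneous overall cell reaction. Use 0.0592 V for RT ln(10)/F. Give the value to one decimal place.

131.8

Cathode: Mn³⁺/Mn²⁺; anode: Mg²⁺/Mg. E°cell = +3.90 V, n = 2.
log K = nE°cell / 0.0592 = (2)(+3.90) / 0.0592 = 131.8.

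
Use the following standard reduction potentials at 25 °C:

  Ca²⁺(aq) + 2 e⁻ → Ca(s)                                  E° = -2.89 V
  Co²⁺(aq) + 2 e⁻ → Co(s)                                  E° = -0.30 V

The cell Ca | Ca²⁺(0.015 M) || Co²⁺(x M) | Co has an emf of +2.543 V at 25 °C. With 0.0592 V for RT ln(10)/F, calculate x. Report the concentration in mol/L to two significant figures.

Co²⁺/Co is the cathode, Ca²⁺/Ca the anode: E°cell = +2.59 V, n = 2.
Overall reaction: Co²⁺(aq) + Ca(s) → Co(s) + Ca²⁺(aq); Q = [Ca²⁺]^1/[Co²⁺]^1.
From E = E° − (0.0592/n) log Q: log Q = (E° − E)·n/0.0592 = (+2.59 − (+2.543))·2/0.0592 = 1.5878.
So 1·log[Co²⁺] = 1·log(0.015) − log Q = -1.8239 − (1.5878) = -3.4117; [Co²⁺] = 10^(-3.4117) ≈ 0.00039 M.

0.00039 M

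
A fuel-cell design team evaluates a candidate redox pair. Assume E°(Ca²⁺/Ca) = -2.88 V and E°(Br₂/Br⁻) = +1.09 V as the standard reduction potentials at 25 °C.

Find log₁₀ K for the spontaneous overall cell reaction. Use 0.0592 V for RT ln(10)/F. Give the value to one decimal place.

Cathode: Br₂/Br⁻; anode: Ca²⁺/Ca. E°cell = +3.97 V, n = 2.
log K = nE°cell / 0.0592 = (2)(+3.97) / 0.0592 = 134.1.

134.1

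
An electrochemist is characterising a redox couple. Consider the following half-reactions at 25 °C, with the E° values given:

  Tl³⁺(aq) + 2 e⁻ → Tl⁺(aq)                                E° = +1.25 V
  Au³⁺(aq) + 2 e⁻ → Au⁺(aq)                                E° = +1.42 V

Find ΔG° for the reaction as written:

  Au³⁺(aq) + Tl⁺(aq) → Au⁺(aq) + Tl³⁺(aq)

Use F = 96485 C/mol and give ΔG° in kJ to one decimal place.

-32.8 kJ

As written, Au³⁺/Au⁺ is reduced (cathode) and Tl³⁺/Tl⁺ is oxidised (anode), so E°cell = (+1.42) − (+1.25) = +0.17 V.
Balancing electrons gives n = 2.
ΔG° = −nFE° = −(2)(96485)(+0.17) = -32,805 J = -32.8 kJ.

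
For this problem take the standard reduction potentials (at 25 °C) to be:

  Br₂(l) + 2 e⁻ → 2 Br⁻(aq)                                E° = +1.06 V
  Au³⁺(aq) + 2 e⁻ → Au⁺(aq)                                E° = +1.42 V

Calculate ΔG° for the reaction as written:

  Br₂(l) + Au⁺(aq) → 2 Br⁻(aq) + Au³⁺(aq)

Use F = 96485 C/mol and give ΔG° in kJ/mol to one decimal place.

+69.5 kJ/mol

As written, Br₂/Br⁻ is reduced (cathode) and Au³⁺/Au⁺ is oxidised (anode), so E°cell = (+1.06) − (+1.42) = -0.36 V.
Balancing electrons gives n = 2.
ΔG° = −nFE° = −(2)(96485)(-0.36) = 69,469 J = +69.5 kJ/mol.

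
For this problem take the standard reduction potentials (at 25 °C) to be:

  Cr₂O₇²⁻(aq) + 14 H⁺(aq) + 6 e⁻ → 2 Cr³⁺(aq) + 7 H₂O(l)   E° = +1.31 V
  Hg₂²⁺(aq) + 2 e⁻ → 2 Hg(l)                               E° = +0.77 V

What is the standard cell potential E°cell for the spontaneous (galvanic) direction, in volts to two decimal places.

+0.54 V

The Cr₂O₇²⁻/Cr³⁺ couple has the higher reduction potential, so it is the cathode; Hg₂²⁺/Hg is oxidised at the anode.
E°cell = E°(cathode) − E°(anode) = (+1.31) − (+0.77) = +0.54 V.
Since E°cell > 0, the reaction is spontaneous under standard conditions.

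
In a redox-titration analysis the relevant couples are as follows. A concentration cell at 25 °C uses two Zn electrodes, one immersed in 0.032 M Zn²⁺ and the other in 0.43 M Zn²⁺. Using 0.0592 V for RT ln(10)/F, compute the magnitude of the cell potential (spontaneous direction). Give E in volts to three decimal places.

+0.033 V

For a concentration cell E°cell = 0. The 0.43 M side is the cathode (reduction is favoured where [Zn²⁺] is higher).
With n = 2, E = −(0.0592/2) log([Zn²⁺]ₐₙ/[Zn²⁺]꜀ₐₜ) = −(0.0592/2) log(0.032/0.43) = −(0.0592/2)(-1.128) = +0.033 V.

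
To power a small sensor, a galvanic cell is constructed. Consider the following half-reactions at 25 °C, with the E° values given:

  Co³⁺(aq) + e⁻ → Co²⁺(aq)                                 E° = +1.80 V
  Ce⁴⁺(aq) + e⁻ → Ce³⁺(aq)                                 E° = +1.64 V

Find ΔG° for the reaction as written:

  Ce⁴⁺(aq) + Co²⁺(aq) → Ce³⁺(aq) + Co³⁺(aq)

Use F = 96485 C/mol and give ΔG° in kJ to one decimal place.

As written, Ce⁴⁺/Ce³⁺ is reduced (cathode) and Co³⁺/Co²⁺ is oxidised (anode), so E°cell = (+1.64) − (+1.80) = -0.16 V.
Balancing electrons gives n = 1.
ΔG° = −nFE° = −(1)(96485)(-0.16) = 15,438 J = +15.4 kJ.

+15.4 kJ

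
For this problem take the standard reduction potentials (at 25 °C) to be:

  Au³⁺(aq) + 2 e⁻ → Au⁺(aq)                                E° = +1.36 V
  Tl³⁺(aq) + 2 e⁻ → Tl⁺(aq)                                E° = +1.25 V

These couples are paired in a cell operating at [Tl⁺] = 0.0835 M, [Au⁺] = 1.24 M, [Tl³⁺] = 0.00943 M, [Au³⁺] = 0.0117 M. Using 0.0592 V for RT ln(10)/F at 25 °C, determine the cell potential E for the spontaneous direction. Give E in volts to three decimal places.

+0.078 V

Au³⁺/Au⁺ is the cathode (higher E°), Tl³⁺/Tl⁺ the anode: E°cell = +1.36 − (+1.25) = +0.11 V, n = 2.
Overall: Au³⁺(aq) + Tl⁺(aq) → Au⁺(aq) + Tl³⁺(aq)
Q = [Au⁺]·[Tl³⁺] / ([Au³⁺]·[Tl⁺]); log Q = 1.078.
E = E° − (0.0592/n) log Q = +0.11 − (0.0592/2)(1.078) = +0.078 V.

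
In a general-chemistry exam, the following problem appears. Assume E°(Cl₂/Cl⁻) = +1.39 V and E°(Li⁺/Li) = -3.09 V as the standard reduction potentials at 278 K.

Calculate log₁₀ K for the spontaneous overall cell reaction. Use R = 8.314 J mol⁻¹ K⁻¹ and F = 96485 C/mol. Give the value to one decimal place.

Cathode: Cl₂/Cl⁻; anode: Li⁺/Li. E°cell = (+1.39) − (-3.09) = +4.48 V, with n = 2.
ΔG° = −nFE° = −RT ln K, so ln K = nFE°/(RT) = (2)(96485)(+4.48) / ((8.314)(278)) = 374.036.
log₁₀ K = 374.036 / ln 10 = 162.4.

162.4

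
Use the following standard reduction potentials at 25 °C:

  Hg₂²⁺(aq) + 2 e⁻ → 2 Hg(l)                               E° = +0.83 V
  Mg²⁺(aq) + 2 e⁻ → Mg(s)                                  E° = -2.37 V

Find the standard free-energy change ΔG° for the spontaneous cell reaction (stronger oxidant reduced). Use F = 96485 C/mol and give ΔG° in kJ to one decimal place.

-617.5 kJ

Hg₂²⁺/Hg (E° = +0.83 V) is the cathode; Mg²⁺/Mg (E° = -2.37 V) is the anode, so E°cell = +3.20 V.
Balancing electrons gives n = 2 (lcm of 2 and 2).
ΔG° = −nFE° = −(2)(96485)(+3.20) = -617,504 J = -617.5 kJ.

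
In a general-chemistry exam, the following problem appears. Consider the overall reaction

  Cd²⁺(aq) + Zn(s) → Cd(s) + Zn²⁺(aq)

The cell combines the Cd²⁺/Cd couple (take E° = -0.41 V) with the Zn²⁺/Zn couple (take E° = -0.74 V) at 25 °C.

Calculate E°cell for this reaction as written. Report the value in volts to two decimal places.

The Cd²⁺/Cd couple has the higher reduction potential, so it is the cathode; Zn²⁺/Zn is oxidised at the anode.
E°cell = E°(cathode) − E°(anode) = (-0.41) − (-0.74) = +0.33 V.
Since E°cell > 0, the reaction is spontaneous under standard conditions.

+0.33 V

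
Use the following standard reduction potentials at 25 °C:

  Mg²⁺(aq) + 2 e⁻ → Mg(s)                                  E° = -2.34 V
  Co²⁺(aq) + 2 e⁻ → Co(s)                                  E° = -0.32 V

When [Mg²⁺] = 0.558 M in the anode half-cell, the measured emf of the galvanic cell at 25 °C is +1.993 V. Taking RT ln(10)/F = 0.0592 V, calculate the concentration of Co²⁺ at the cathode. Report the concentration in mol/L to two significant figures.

0.068 M

Co²⁺/Co is the cathode, Mg²⁺/Mg the anode: E°cell = +2.02 V, n = 2.
Overall reaction: Co²⁺(aq) + Mg(s) → Co(s) + Mg²⁺(aq); Q = [Mg²⁺]^1/[Co²⁺]^1.
From E = E° − (0.0592/n) log Q: log Q = (E° − E)·n/0.0592 = (+2.02 − (+1.993))·2/0.0592 = 0.9122.
So 1·log[Co²⁺] = 1·log(0.558) − log Q = -0.2534 − (0.9122) = -1.1656; [Co²⁺] = 10^(-1.1656) ≈ 0.068 M.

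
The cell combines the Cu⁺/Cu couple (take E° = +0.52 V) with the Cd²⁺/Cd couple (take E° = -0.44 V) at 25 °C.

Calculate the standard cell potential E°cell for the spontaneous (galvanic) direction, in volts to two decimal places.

The Cu⁺/Cu couple has the higher reduction potential, so it is the cathode; Cd²⁺/Cd is oxidised at the anode.
E°cell = E°(cathode) − E°(anode) = (+0.52) − (-0.44) = +0.96 V.
Since E°cell > 0, the reaction is spontaneous under standard conditions.

+0.96 V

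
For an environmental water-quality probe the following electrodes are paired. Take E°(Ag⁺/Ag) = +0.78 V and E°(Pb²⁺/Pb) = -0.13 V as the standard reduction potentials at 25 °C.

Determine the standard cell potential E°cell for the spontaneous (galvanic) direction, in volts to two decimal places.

+0.91 V

The Ag⁺/Ag couple has the higher reduction potential, so it is the cathode; Pb²⁺/Pb is oxidised at the anode.
E°cell = E°(cathode) − E°(anode) = (+0.78) − (-0.13) = +0.91 V.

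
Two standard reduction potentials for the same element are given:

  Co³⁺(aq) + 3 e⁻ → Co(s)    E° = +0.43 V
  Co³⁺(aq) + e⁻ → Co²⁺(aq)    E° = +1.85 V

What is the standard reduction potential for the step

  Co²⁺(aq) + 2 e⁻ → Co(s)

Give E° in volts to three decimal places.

-0.280 V

Sequential free energies add, so n₃E°₃ = n₁E°₁ + n₂E°₂.
With n₃ = 3, and the known step contributing 1×(+1.85) V, the unknown satisfies 2·E° = 3×(+0.43) − 1×(+1.85) = -0.560.
E° = -0.560 / 2 = -0.280 V.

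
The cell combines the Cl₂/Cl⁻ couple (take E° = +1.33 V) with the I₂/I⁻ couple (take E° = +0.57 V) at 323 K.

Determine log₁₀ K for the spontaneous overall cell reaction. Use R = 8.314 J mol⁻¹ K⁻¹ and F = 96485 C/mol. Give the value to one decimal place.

23.7

Cathode: Cl₂/Cl⁻; anode: I₂/I⁻. E°cell = (+1.33) − (+0.57) = +0.76 V, with n = 2.
ΔG° = −nFE° = −RT ln K, so ln K = nFE°/(RT) = (2)(96485)(+0.76) / ((8.314)(323)) = 54.612.
log₁₀ K = 54.612 / ln 10 = 23.7.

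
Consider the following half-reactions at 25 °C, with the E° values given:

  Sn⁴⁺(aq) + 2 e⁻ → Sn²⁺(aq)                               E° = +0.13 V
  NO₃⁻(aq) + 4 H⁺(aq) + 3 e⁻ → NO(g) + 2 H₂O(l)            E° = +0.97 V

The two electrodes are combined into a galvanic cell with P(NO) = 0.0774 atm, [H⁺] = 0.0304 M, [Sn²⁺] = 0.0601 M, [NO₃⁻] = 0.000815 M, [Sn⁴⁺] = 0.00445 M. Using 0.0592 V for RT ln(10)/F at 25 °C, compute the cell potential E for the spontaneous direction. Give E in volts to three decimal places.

NO₃⁻/NO is the cathode (higher E°), Sn⁴⁺/Sn²⁺ the anode: E°cell = +0.97 − (+0.13) = +0.84 V, n = 6.
Overall: 2 NO₃⁻(aq) + 8 H⁺(aq) + 3 Sn²⁺(aq) → 2 NO(g) + 4 H₂O(l) + 3 Sn⁴⁺(aq)
Q = P(NO)^2·[Sn⁴⁺]^3 / ([NO₃⁻]^2·[H⁺]^8·[Sn²⁺]^3); log Q = 12.701.
E = E° − (0.0592/n) log Q = +0.84 − (0.0592/6)(12.701) = +0.715 V.

+0.715 V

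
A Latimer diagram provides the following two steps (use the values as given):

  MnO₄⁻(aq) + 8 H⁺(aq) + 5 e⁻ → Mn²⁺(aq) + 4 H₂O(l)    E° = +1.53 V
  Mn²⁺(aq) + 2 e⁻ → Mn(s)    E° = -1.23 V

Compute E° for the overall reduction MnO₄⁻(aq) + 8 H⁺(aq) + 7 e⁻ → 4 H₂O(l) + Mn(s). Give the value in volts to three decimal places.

Since ΔG° = −nFE° is additive over sequential reductions, n₃E°₃ = n₁E°₁ + n₂E°₂.
E°₃ = (5×+1.53 + 2×-1.23) / 7 = (+5.190) / 7 = +0.741 V.

+0.741 V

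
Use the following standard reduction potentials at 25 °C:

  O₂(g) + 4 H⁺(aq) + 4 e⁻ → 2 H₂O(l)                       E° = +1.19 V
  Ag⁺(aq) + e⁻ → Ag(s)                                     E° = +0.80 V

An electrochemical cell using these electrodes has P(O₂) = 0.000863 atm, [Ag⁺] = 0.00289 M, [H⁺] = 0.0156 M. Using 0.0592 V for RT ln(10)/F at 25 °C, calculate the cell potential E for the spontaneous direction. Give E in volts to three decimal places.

+0.388 V

O₂/H₂O is the cathode (higher E°), Ag⁺/Ag the anode: E°cell = +1.19 − (+0.80) = +0.39 V, n = 4.
Overall: O₂(g) + 4 H⁺(aq) + 4 Ag(s) → 2 H₂O(l) + 4 Ag⁺(aq)
Q = [Ag⁺]^4 / (P(O₂)·[H⁺]^4); log Q = 0.135.
E = E° − (0.0592/n) log Q = +0.39 − (0.0592/4)(0.135) = +0.388 V.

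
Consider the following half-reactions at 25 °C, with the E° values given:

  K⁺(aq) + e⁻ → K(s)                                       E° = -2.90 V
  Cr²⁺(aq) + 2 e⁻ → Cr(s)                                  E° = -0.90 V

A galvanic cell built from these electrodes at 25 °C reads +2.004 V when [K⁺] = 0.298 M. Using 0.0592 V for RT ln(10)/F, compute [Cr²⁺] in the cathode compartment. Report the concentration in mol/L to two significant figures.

0.12 M

Cr²⁺/Cr is the cathode, K⁺/K the anode: E°cell = +2.00 V, n = 2.
Overall reaction: Cr²⁺(aq) + 2 K(s) → Cr(s) + 2 K⁺(aq); Q = [K⁺]^2/[Cr²⁺]^1.
From E = E° − (0.0592/n) log Q: log Q = (E° − E)·n/0.0592 = (+2.00 − (+2.004))·2/0.0592 = -0.1351.
So 1·log[Cr²⁺] = 2·log(0.298) − log Q = -1.0516 − (-0.1351) = -0.9165; [Cr²⁺] = 10^(-0.9165) ≈ 0.12 M.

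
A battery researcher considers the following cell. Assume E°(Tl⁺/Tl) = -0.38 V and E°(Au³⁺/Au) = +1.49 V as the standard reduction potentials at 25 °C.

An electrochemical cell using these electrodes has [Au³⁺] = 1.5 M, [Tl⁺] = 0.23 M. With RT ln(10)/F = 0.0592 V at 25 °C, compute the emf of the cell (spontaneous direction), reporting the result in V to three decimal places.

+1.911 V

Au³⁺/Au is the cathode (higher E°), Tl⁺/Tl the anode: E°cell = +1.49 − (-0.38) = +1.87 V, n = 3.
Overall: Au³⁺(aq) + 3 Tl(s) → Au(s) + 3 Tl⁺(aq)
Q = [Tl⁺]^3 / ([Au³⁺]); log Q = -2.091.
E = E° − (0.0592/n) log Q = +1.87 − (0.0592/3)(-2.091) = +1.911 V.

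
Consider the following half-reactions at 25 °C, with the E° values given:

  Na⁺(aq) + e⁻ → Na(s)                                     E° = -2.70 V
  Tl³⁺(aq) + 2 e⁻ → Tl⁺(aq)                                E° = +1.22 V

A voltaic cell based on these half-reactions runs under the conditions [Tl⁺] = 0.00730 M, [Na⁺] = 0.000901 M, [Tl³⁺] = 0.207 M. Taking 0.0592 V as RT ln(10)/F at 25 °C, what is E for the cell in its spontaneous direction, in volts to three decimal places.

+4.143 V

Tl³⁺/Tl⁺ is the cathode (higher E°), Na⁺/Na the anode: E°cell = +1.22 − (-2.70) = +3.92 V, n = 2.
Overall: Tl³⁺(aq) + 2 Na(s) → Tl⁺(aq) + 2 Na⁺(aq)
Q = [Tl⁺]·[Na⁺]^2 / ([Tl³⁺]); log Q = -7.543.
E = E° − (0.0592/n) log Q = +3.92 − (0.0592/2)(-7.543) = +4.143 V.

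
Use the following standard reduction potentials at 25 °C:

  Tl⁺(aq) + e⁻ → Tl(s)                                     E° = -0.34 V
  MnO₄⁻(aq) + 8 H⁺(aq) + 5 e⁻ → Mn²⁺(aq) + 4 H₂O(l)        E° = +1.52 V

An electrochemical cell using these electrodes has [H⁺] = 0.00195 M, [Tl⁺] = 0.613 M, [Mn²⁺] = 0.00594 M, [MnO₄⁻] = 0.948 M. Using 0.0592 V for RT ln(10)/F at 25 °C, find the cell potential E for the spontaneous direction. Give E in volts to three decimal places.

MnO₄⁻/Mn²⁺ is the cathode (higher E°), Tl⁺/Tl the anode: E°cell = +1.52 − (-0.34) = +1.86 V, n = 5.
Overall: MnO₄⁻(aq) + 8 H⁺(aq) + 5 Tl(s) → Mn²⁺(aq) + 4 H₂O(l) + 5 Tl⁺(aq)
Q = [Mn²⁺]·[Tl⁺]^5 / ([MnO₄⁻]·[H⁺]^8); log Q = 18.414.
E = E° − (0.0592/n) log Q = +1.86 − (0.0592/5)(18.414) = +1.642 V.

+1.642 V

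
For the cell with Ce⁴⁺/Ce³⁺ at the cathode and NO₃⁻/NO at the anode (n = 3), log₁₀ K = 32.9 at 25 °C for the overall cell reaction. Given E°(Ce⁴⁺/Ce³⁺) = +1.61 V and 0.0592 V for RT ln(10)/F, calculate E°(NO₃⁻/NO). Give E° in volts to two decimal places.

+0.96 V

E°cell = (0.0592/n)·log K = (0.0592/3)(32.9) = +0.649 V.
Since Ce⁴⁺/Ce³⁺ is the cathode and NO₃⁻/NO the anode, E°cell = E°(Ce⁴⁺/Ce³⁺) − E°(NO₃⁻/NO).
So E°(NO₃⁻/NO) = E°(Ce⁴⁺/Ce³⁺) − E°cell = (+1.61) − (+0.649) = +0.96 V.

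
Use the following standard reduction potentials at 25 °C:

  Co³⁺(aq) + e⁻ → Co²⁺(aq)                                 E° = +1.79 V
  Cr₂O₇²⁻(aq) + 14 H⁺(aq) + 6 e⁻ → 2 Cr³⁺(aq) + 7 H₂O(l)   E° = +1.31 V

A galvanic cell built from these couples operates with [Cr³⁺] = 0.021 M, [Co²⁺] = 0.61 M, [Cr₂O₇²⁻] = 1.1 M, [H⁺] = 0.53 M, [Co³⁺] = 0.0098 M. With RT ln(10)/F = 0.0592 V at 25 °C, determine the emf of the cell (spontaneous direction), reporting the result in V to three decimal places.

+0.378 V

Co³⁺/Co²⁺ is the cathode (higher E°), Cr₂O₇²⁻/Cr³⁺ the anode: E°cell = +1.79 − (+1.31) = +0.48 V, n = 6.
Overall: 6 Co³⁺(aq) + 2 Cr³⁺(aq) + 7 H₂O(l) → 6 Co²⁺(aq) + Cr₂O₇²⁻(aq) + 14 H⁺(aq)
Q = [Co²⁺]^6·[Cr₂O₇²⁻]·[H⁺]^14 / ([Co³⁺]^6·[Cr³⁺]^2); log Q = 10.301.
E = E° − (0.0592/n) log Q = +0.48 − (0.0592/6)(10.301) = +0.378 V.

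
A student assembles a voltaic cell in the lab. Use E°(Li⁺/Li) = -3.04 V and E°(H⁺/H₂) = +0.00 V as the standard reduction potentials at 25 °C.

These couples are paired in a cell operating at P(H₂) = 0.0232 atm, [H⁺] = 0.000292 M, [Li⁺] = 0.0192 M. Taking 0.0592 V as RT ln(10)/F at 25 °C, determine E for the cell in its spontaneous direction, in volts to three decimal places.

+2.981 V

H⁺/H₂ is the cathode (higher E°), Li⁺/Li the anode: E°cell = +0.00 − (-3.04) = +3.04 V, n = 2.
Overall: 2 H⁺(aq) + 2 Li(s) → H₂(g) + 2 Li⁺(aq)
Q = P(H₂)·[Li⁺]^2 / ([H⁺]^2); log Q = 2.001.
E = E° − (0.0592/n) log Q = +3.04 − (0.0592/2)(2.001) = +2.981 V.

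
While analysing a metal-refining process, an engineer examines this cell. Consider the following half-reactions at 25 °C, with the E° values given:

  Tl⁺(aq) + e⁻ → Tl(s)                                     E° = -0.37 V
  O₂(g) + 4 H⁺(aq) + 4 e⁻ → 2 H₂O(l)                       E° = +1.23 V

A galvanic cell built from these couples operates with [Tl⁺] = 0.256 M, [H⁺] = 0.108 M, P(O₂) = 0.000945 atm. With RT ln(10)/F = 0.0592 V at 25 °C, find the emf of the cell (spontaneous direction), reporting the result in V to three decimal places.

O₂/H₂O is the cathode (higher E°), Tl⁺/Tl the anode: E°cell = +1.23 − (-0.37) = +1.60 V, n = 4.
Overall: O₂(g) + 4 H⁺(aq) + 4 Tl(s) → 2 H₂O(l) + 4 Tl⁺(aq)
Q = [Tl⁺]^4 / (P(O₂)·[H⁺]^4); log Q = 4.524.
E = E° − (0.0592/n) log Q = +1.60 − (0.0592/4)(4.524) = +1.533 V.

+1.533 V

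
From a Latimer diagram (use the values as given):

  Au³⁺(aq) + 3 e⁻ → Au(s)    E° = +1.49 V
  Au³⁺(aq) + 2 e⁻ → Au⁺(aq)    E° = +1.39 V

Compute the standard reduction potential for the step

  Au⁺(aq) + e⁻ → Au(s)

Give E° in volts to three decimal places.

Sequential free energies add, so n₃E°₃ = n₁E°₁ + n₂E°₂.
With n₃ = 3, and the known step contributing 2×(+1.39) V, the unknown satisfies 1·E° = 3×(+1.49) − 2×(+1.39) = +1.690.
E° = +1.690 / 1 = +1.690 V.

+1.690 V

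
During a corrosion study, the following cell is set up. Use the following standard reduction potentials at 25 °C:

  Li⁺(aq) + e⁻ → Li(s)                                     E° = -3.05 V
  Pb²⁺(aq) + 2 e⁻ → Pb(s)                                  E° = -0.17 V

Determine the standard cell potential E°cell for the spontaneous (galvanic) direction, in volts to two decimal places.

The Pb²⁺/Pb couple has the higher reduction potential, so it is the cathode; Li⁺/Li is oxidised at the anode.
E°cell = E°(cathode) − E°(anode) = (-0.17) − (-3.05) = +2.88 V.

+2.88 V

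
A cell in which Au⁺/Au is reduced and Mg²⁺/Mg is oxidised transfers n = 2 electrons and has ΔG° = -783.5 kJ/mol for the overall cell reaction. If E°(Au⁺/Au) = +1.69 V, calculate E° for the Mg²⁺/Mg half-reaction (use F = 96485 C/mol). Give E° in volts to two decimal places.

E°cell = −ΔG°/(nF) = −(-783.5×10³)/((2)(96485)) = +4.060 V.
Since Au⁺/Au is the cathode and Mg²⁺/Mg the anode, E°cell = E°(Au⁺/Au) − E°(Mg²⁺/Mg).
So E°(Mg²⁺/Mg) = E°(Au⁺/Au) − E°cell = (+1.69) − (+4.060) = -2.37 V.

-2.37 V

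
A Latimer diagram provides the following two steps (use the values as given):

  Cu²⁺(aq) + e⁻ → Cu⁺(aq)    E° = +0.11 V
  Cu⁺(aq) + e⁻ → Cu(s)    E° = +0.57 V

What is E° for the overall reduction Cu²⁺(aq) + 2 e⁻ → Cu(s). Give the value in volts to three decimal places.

+0.340 V

Standard free energies of sequential steps add: ΔG°₃ = ΔG°₁ + ΔG°₂, so n₃E°₃ = n₁E°₁ + n₂E°₂.
E°₃ = (1×+0.11 + 1×+0.57) / 2 = (+0.680) / 2 = +0.340 V.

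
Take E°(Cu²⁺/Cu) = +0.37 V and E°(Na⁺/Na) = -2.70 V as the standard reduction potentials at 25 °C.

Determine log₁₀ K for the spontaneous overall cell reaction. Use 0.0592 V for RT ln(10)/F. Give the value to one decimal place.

Cathode: Cu²⁺/Cu; anode: Na⁺/Na. E°cell = +3.07 V, n = 2.
log K = nE°cell / 0.0592 = (2)(+3.07) / 0.0592 = 103.7.

103.7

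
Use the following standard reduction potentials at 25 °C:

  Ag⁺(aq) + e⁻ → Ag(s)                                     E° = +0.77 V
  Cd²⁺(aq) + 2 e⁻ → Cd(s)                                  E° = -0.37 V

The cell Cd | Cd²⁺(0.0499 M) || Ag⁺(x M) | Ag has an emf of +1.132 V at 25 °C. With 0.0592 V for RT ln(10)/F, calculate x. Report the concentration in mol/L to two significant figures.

Ag⁺/Ag is the cathode, Cd²⁺/Cd the anode: E°cell = +1.14 V, n = 2.
Overall reaction: 2 Ag⁺(aq) + Cd(s) → 2 Ag(s) + Cd²⁺(aq); Q = [Cd²⁺]^1/[Ag⁺]^2.
From E = E° − (0.0592/n) log Q: log Q = (E° − E)·n/0.0592 = (+1.14 − (+1.132))·2/0.0592 = 0.2703.
So 2·log[Ag⁺] = 1·log(0.0499) − log Q = -1.3019 − (0.2703) = -1.5722; log[Ag⁺] = -1.5722 / 2 = -0.7861; [Ag⁺] = 10^(-0.7861) ≈ 0.16 M.

0.16 M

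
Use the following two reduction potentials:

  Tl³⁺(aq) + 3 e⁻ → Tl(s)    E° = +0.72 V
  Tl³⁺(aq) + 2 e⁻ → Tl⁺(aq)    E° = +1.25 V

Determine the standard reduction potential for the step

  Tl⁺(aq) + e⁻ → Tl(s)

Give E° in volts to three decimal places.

Sequential free energies add, so n₃E°₃ = n₁E°₁ + n₂E°₂.
With n₃ = 3, and the known step contributing 2×(+1.25) V, the unknown satisfies 1·E° = 3×(+0.72) − 2×(+1.25) = -0.340.
E° = -0.340 / 1 = -0.340 V.

-0.340 V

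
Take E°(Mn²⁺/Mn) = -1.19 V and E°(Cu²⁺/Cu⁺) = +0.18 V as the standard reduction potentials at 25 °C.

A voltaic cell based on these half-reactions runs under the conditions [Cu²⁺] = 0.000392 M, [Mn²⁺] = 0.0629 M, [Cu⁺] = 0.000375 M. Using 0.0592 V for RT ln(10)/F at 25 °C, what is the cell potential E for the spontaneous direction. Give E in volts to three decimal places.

Cu²⁺/Cu⁺ is the cathode (higher E°), Mn²⁺/Mn the anode: E°cell = +0.18 − (-1.19) = +1.37 V, n = 2.
Overall: 2 Cu²⁺(aq) + Mn(s) → 2 Cu⁺(aq) + Mn²⁺(aq)
Q = [Cu⁺]^2·[Mn²⁺] / ([Cu²⁺]^2); log Q = -1.240.
E = E° − (0.0592/n) log Q = +1.37 − (0.0592/2)(-1.240) = +1.407 V.

+1.407 V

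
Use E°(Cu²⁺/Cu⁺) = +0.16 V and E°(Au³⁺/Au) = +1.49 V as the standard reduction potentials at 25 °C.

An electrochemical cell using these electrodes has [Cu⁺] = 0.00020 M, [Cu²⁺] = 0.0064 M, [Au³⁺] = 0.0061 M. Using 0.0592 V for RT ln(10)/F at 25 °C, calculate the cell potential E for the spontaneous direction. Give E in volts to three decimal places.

Au³⁺/Au is the cathode (higher E°), Cu²⁺/Cu⁺ the anode: E°cell = +1.49 − (+0.16) = +1.33 V, n = 3.
Overall: Au³⁺(aq) + 3 Cu⁺(aq) → Au(s) + 3 Cu²⁺(aq)
Q = [Cu²⁺]^3 / ([Au³⁺]·[Cu⁺]^3); log Q = 6.730.
E = E° − (0.0592/n) log Q = +1.33 − (0.0592/3)(6.730) = +1.197 V.

+1.197 V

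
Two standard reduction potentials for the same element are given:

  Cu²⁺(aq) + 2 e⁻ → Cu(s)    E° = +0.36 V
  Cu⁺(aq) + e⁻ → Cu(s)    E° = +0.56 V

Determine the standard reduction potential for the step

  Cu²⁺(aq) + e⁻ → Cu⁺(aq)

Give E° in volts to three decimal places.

Sequential free energies add, so n₃E°₃ = n₁E°₁ + n₂E°₂.
With n₃ = 2, and the known step contributing 1×(+0.56) V, the unknown satisfies 1·E° = 2×(+0.36) − 1×(+0.56) = +0.160.
E° = +0.160 / 1 = +0.160 V.

+0.160 V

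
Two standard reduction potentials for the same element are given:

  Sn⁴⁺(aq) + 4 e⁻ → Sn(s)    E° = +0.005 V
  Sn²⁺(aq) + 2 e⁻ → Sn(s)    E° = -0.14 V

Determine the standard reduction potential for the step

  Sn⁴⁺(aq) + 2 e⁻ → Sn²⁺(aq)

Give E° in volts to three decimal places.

Sequential free energies add, so n₃E°₃ = n₁E°₁ + n₂E°₂.
With n₃ = 4, and the known step contributing 2×(-0.14) V, the unknown satisfies 2·E° = 4×(+0.005) − 2×(-0.14) = +0.300.
E° = +0.300 / 2 = +0.150 V.

+0.150 V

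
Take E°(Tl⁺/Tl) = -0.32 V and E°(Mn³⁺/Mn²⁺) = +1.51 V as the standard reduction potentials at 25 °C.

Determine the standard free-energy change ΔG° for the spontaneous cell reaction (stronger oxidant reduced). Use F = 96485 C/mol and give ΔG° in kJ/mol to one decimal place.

-176.6 kJ/mol

Mn³⁺/Mn²⁺ (E° = +1.51 V) is the cathode; Tl⁺/Tl (E° = -0.32 V) is the anode, so E°cell = +1.83 V.
Balancing electrons gives n = 1 (lcm of 1 and 1).
ΔG° = −nFE° = −(1)(96485)(+1.83) = -176,568 J = -176.6 kJ/mol.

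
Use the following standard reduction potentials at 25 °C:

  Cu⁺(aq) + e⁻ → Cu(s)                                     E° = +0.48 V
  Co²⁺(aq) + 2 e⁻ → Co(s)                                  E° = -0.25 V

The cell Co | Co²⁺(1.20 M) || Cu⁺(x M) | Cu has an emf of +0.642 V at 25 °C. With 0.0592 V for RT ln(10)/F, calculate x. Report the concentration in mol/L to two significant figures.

0.036 M

Cu⁺/Cu is the cathode, Co²⁺/Co the anode: E°cell = +0.73 V, n = 2.
Overall reaction: 2 Cu⁺(aq) + Co(s) → 2 Cu(s) + Co²⁺(aq); Q = [Co²⁺]^1/[Cu⁺]^2.
From E = E° − (0.0592/n) log Q: log Q = (E° − E)·n/0.0592 = (+0.73 − (+0.642))·2/0.0592 = 2.9730.
So 2·log[Cu⁺] = 1·log(1.2) − log Q = 0.0792 − (2.9730) = -2.8938; log[Cu⁺] = -2.8938 / 2 = -1.4469; [Cu⁺] = 10^(-1.4469) ≈ 0.036 M.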